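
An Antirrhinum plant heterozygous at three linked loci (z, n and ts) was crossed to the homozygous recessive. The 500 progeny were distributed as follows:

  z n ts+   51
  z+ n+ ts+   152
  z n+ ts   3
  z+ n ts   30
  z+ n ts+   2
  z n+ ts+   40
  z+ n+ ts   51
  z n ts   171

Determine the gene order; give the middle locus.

The two most frequent reciprocal classes, z n ts and z+ n+ ts+, are the parental types, so the F1 was z n ts / z+ n+ ts+.
The two rarest classes, z n+ ts and z+ n ts+, are the double crossovers. Comparing them with the parentals, only the n allele has switched, so n is the middle locus and the order is ts – n – z.

n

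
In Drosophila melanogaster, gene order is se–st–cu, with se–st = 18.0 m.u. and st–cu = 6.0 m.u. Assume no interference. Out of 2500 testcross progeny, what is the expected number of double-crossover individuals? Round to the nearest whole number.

Map distances give recombination frequencies of 0.180 and 0.060 for the two intervals.
With no interference, expected double-crossover frequency = 0.180 × 0.060 = 0.01080.
Expected number = 0.01080 × 2500 = 27.00 ≈ 27.

27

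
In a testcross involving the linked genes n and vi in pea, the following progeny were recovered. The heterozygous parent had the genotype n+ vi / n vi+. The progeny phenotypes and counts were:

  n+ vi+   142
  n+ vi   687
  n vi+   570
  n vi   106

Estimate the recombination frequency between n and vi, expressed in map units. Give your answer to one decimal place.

16.5 map units

The recombinant classes are n+ vi+ and n vi: 142 + 106 = 248.
Recombination frequency = 248/1505 = 0.1648 ≈ 16.5%, i.e. 16.5 map units.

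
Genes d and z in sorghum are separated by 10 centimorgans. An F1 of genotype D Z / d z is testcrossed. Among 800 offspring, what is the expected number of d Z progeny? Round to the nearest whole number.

A map distance of 10 centimorgans corresponds to a recombination frequency of 0.100.
The F1 is D Z / d z, so d Z is a recombinant gamete class with expected frequency r/2 = 0.100/2 = 0.0500.
Expected number = 0.0500 × 800 = 40.00 ≈ 40.

40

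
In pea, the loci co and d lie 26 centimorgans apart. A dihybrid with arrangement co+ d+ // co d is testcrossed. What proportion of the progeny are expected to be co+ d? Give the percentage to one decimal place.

13.0%

A map distance of 26 centimorgans corresponds to a recombination frequency of 0.260.
The F1 is co+ d+ / co d, so co+ d is a recombinant gamete class with expected frequency r/2 = 0.260/2 = 0.1300.
That is 0.1300 = 13.0% of the progeny.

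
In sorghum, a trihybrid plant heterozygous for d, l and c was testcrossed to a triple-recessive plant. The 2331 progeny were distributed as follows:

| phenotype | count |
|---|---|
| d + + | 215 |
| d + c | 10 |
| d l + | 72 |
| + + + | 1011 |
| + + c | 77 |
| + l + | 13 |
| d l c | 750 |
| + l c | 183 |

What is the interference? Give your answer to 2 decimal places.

0.26

The two most frequent reciprocal classes, + + + and d l c, are the parental types, so the F1 was + + + / d l c.
The two rarest classes, + l + and d + c, are the double crossovers. Comparing them with the parentals, only the l allele has switched, so l is the middle locus and the order is d – l – c.
d–l: (398 + 23)/2331 = 0.1806; l–c: (149 + 23)/2331 = 0.0738.
Expected DCO frequency = 0.1806 × 0.0738 ≈ 0.01333; observed = 23/2331 ≈ 0.00987.
Coefficient of coincidence = 0.00987/0.01333 ≈ 0.74; interference = 1 − 0.74 = 0.26.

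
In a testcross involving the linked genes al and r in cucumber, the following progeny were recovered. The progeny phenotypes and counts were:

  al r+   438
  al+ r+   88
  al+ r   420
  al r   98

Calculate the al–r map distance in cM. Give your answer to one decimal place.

17.8 cM

The two most frequent classes, al+ r (420) and al r+ (438), are the parental types, so the F1 was al+ r / al r+.
The recombinant classes are al+ r+ and al r: 88 + 98 = 186.
Recombination frequency = 186/1044 = 0.1782 ≈ 17.8%, i.e. 17.8 cM.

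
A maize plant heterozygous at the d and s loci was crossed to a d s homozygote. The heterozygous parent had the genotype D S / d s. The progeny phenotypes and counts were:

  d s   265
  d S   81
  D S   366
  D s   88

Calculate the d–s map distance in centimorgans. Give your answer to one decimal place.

21.1 centimorgans

The recombinant classes are D s and d S: 88 + 81 = 169.
Recombination frequency = 169/800 = 0.2112 ≈ 21.1%, i.e. 21.1 centimorgans.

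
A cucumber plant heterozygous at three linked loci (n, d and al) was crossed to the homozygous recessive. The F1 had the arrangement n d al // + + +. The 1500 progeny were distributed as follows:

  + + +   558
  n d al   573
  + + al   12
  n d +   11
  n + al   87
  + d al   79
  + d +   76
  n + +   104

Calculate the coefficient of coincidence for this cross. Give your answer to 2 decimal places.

The two rarest classes, n d + and + + al, are the double crossovers. Comparing them with the parentals, only the al allele has switched, so al is the middle locus and the order is d – al – n.
d–al: (163 + 23)/1500 = 0.1240; al–n: (183 + 23)/1500 = 0.1373.
Expected DCO frequency = 0.1240 × 0.1373 ≈ 0.01703; observed = 23/1500 ≈ 0.01533.
Coefficient of coincidence = 0.01533/0.01703 ≈ 0.90.

0.90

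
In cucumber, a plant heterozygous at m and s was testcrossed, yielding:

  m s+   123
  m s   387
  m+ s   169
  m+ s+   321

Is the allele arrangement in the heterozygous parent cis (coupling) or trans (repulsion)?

The two most frequent classes are m+ s+ (321) and m s (387); these are the parental (non-recombinant) types.
So the F1 carried m+ s+ on one chromosome and m s on the other — the recessive alleles are on the same chromosome (cis / coupling).

cis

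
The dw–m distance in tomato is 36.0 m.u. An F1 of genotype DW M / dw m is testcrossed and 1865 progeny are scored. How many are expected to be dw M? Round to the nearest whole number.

336

A map distance of 36.0 m.u. corresponds to a recombination frequency of 0.360.
The F1 is DW M / dw m, so dw M is a recombinant gamete class with expected frequency r/2 = 0.360/2 = 0.1800.
Expected number = 0.1800 × 1865 = 335.70 ≈ 336.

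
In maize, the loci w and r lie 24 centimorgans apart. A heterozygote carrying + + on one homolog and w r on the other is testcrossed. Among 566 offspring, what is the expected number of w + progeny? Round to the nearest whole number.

68

A map distance of 24 centimorgans corresponds to a recombination frequency of 0.240.
The F1 is + + / w r, so w + is a recombinant gamete class with expected frequency r/2 = 0.240/2 = 0.1200.
Expected number = 0.1200 × 566 = 67.92 ≈ 68.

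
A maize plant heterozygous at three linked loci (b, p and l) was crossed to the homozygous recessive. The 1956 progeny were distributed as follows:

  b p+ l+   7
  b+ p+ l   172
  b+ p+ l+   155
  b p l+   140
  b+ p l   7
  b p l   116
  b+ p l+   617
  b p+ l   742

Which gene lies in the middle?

l

The two most frequent reciprocal classes, b+ p l+ and b p+ l, are the parental types, so the F1 was b+ p l+ / b p+ l.
The two rarest classes, b+ p l and b p+ l+, are the double crossovers. Comparing them with the parentals, only the l allele has switched, so l is the middle locus and the order is b – l – p.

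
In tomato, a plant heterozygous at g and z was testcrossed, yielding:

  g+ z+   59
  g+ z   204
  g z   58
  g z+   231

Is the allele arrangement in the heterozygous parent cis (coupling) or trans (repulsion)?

trans

The two most frequent classes are g+ z (204) and g z+ (231); these are the parental (non-recombinant) types.
So the F1 carried g+ z on one chromosome and g z+ on the other — the recessive alleles are on opposite chromosomes (trans / repulsion).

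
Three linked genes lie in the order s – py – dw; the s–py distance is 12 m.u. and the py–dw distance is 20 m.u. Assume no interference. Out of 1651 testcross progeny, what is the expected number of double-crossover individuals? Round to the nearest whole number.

Map distances give recombination frequencies of 0.120 and 0.200 for the two intervals.
With no interference, expected double-crossover frequency = 0.120 × 0.200 = 0.02400.
Expected number = 0.02400 × 1651 = 39.62 ≈ 40.

40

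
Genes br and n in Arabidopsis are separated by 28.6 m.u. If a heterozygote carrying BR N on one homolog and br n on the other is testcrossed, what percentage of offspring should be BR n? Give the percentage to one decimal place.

14.3%

A map distance of 28.6 m.u. corresponds to a recombination frequency of 0.286.
The F1 is BR N / br n, so BR n is a recombinant gamete class with expected frequency r/2 = 0.286/2 = 0.1430.
That is 0.1430 = 14.3% of the progeny.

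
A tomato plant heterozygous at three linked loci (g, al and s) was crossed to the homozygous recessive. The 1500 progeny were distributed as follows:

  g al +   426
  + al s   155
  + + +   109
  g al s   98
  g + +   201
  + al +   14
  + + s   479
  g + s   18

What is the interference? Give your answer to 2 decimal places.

The two most frequent reciprocal classes, + + s and g al +, are the parental types, so the F1 was + + s / g al +.
The two rarest classes, g + s and + al +, are the double crossovers. Comparing them with the parentals, only the g allele has switched, so g is the middle locus and the order is al – g – s.
al–g: (356 + 32)/1500 = 0.2587; g–s: (207 + 32)/1500 = 0.1593.
Expected DCO frequency = 0.2587 × 0.1593 ≈ 0.04121; observed = 32/1500 ≈ 0.02133.
Coefficient of coincidence = 0.02133/0.04121 ≈ 0.52; interference = 1 − 0.52 = 0.48.

0.48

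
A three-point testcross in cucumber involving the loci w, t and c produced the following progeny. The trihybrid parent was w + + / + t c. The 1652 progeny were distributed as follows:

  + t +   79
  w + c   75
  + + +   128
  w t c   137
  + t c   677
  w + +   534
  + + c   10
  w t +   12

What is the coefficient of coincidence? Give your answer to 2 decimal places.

The two rarest classes, w t + and + + c, are the double crossovers. Comparing them with the parentals, only the t allele has switched, so t is the middle locus and the order is w – t – c.
w–t: (265 + 22)/1652 = 0.1737; t–c: (154 + 22)/1652 = 0.1065.
Expected DCO frequency = 0.1737 × 0.1065 ≈ 0.01850; observed = 22/1652 ≈ 0.01332.
Coefficient of coincidence = 0.01332/0.01850 ≈ 0.72.

0.72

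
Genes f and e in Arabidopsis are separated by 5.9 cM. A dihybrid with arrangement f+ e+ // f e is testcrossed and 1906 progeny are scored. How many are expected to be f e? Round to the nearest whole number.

897

A map distance of 5.9 cM corresponds to a recombination frequency of 0.059.
The F1 is f+ e+ / f e, so f e is a parental gamete class with expected frequency (1 − r)/2 = 0.941/2 = 0.4705.
Expected number = 0.4705 × 1906 = 896.77 ≈ 897.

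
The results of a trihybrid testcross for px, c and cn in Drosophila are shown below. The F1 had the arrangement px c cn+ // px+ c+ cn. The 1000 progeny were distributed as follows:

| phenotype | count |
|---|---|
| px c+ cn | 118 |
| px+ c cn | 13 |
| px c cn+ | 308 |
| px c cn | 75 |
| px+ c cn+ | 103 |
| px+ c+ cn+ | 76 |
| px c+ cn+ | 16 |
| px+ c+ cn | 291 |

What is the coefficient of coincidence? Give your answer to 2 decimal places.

The two rarest classes, px c+ cn+ and px+ c cn, are the double crossovers. Comparing them with the parentals, only the c allele has switched, so c is the middle locus and the order is cn – c – px.
cn–c: (151 + 29)/1000 = 0.1800; c–px: (221 + 29)/1000 = 0.2500.
Expected DCO frequency = 0.1800 × 0.2500 ≈ 0.04500; observed = 29/1000 ≈ 0.02900.
Coefficient of coincidence = 0.02900/0.04500 ≈ 0.64.

0.64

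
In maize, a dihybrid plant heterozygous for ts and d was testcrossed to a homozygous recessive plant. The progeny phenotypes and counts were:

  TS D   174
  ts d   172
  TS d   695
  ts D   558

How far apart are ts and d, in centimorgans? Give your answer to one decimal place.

The two most frequent classes, TS d (695) and ts D (558), are the parental types, so the F1 was TS d / ts D.
The recombinant classes are TS D and ts d: 174 + 172 = 346.
Recombination frequency = 346/1599 = 0.2164 ≈ 21.6%, i.e. 21.6 centimorgans.

21.6 centimorgans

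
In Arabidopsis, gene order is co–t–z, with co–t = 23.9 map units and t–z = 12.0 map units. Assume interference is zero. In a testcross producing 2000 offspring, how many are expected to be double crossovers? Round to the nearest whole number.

Map distances give recombination frequencies of 0.239 and 0.120 for the two intervals.
With no interference, expected double-crossover frequency = 0.239 × 0.120 = 0.02868.
Expected number = 0.02868 × 2000 = 57.36 ≈ 57.

57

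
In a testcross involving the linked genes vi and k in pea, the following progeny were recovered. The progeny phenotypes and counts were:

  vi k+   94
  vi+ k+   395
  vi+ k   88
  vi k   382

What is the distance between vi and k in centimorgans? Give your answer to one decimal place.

19.0 centimorgans

The two most frequent classes, vi+ k+ (395) and vi k (382), are the parental types, so the F1 was vi+ k+ / vi k.
The recombinant classes are vi+ k and vi k+: 88 + 94 = 182.
Recombination frequency = 182/959 = 0.1898 ≈ 19.0%, i.e. 19.0 centimorgans.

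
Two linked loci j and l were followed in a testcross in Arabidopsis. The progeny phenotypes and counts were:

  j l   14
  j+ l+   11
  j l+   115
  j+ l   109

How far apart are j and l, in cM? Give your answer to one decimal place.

10.0 cM

The two most frequent classes, j+ l (109) and j l+ (115), are the parental types, so the F1 was j+ l / j l+.
The recombinant classes are j+ l+ and j l: 11 + 14 = 25.
Recombination frequency = 25/249 = 0.1004 ≈ 10.0%, i.e. 10.0 cM.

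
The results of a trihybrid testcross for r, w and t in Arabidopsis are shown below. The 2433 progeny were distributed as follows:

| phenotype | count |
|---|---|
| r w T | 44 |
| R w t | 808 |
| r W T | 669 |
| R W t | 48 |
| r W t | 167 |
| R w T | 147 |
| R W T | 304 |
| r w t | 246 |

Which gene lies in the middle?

w

The two most frequent reciprocal classes, r W T and R w t, are the parental types, so the F1 was r W T / R w t.
The two rarest classes, r w T and R W t, are the double crossovers. Comparing them with the parentals, only the w allele has switched, so w is the middle locus and the order is r – w – t.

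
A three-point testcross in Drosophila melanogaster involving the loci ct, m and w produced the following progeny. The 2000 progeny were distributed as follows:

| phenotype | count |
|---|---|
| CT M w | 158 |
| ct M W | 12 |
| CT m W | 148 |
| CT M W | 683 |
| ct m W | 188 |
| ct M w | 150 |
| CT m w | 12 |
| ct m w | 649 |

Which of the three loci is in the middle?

ct

The two most frequent reciprocal classes, ct m w and CT M W, are the parental types, so the F1 was ct m w / CT M W.
The two rarest classes, CT m w and ct M W, are the double crossovers. Comparing them with the parentals, only the ct allele has switched, so ct is the middle locus and the order is w – ct – m.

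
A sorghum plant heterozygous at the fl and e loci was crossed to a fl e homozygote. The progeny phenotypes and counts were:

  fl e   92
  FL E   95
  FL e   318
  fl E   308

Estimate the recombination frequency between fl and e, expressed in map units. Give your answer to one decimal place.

23.0 map units

The two most frequent classes, FL e (318) and fl E (308), are the parental types, so the F1 was FL e / fl E.
The recombinant classes are FL E and fl e: 95 + 92 = 187.
Recombination frequency = 187/813 = 0.2300 ≈ 23.0%, i.e. 23.0 map units.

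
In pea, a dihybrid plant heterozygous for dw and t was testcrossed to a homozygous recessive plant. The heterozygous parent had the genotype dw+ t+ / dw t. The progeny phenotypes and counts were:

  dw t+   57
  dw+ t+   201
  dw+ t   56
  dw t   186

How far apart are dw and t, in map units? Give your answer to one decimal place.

The recombinant classes are dw+ t and dw t+: 56 + 57 = 113.
Recombination frequency = 113/500 = 0.2260 ≈ 22.6%, i.e. 22.6 map units.

22.6 map units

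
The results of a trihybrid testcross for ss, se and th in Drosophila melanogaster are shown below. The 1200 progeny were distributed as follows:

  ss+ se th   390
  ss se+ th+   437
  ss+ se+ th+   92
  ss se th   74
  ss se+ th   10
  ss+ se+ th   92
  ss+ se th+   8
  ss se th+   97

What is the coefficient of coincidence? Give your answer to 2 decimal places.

The two most frequent reciprocal classes, ss+ se th and ss se+ th+, are the parental types, so the F1 was ss+ se th / ss se+ th+.
The two rarest classes, ss+ se th+ and ss se+ th, are the double crossovers. Comparing them with the parentals, only the th allele has switched, so th is the middle locus and the order is se – th – ss.
se–th: (189 + 18)/1200 = 0.1725; th–ss: (166 + 18)/1200 = 0.1533.
Expected DCO frequency = 0.1725 × 0.1533 ≈ 0.02644; observed = 18/1200 ≈ 0.01500.
Coefficient of coincidence = 0.01500/0.02644 ≈ 0.57.

0.57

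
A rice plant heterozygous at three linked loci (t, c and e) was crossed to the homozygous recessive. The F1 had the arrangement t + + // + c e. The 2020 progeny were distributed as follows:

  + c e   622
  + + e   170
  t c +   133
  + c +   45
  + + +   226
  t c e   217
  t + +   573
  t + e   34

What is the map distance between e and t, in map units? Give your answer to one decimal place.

The two rarest classes, t + e and + c +, are the double crossovers. Comparing them with the parentals, only the e allele has switched, so e is the middle locus and the order is c – e – t.
Crossovers in the e–t interval produce the single-crossover classes + + + and t c e (226 + 217 = 443) plus the double crossovers (79).
RF(e–t) = (443 + 79) / 2020 = 522/2020 = 0.2584 → 25.8 map units.

25.8 map units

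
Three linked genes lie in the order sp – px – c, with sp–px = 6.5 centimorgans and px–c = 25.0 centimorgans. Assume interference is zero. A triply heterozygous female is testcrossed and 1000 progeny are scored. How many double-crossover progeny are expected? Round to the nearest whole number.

Map distances give recombination frequencies of 0.065 and 0.250 for the two intervals.
With no interference, expected double-crossover frequency = 0.065 × 0.250 = 0.01625.
Expected number = 0.01625 × 1000 = 16.25 ≈ 16.

16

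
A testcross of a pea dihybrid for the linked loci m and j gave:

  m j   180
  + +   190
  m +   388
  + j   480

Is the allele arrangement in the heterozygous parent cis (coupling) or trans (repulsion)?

The two most frequent classes are + j (480) and m + (388); these are the parental (non-recombinant) types.
So the F1 carried + j on one chromosome and m + on the other — the recessive alleles are on opposite chromosomes (trans / repulsion).

trans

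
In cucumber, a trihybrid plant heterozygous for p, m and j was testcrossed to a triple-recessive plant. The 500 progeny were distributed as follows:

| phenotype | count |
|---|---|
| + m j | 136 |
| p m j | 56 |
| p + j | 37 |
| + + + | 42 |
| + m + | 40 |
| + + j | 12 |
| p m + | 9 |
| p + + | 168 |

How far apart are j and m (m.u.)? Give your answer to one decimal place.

The two most frequent reciprocal classes, p + + and + m j, are the parental types, so the F1 was p + + / + m j.
The two rarest classes, p m + and + + j, are the double crossovers. Comparing them with the parentals, only the m allele has switched, so m is the middle locus and the order is j – m – p.
Crossovers in the j–m interval produce the single-crossover classes p + j and + m + (37 + 40 = 77) plus the double crossovers (21).
RF(j–m) = (77 + 21) / 500 = 98/500 = 0.1960 → 19.6 m.u.

19.6 m.u.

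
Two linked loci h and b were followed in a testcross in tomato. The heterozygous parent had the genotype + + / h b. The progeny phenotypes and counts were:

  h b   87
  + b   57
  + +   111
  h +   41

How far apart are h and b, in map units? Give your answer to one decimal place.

The recombinant classes are + b and h +: 57 + 41 = 98.
Recombination frequency = 98/296 = 0.3311 ≈ 33.1%, i.e. 33.1 map units.

33.1 map units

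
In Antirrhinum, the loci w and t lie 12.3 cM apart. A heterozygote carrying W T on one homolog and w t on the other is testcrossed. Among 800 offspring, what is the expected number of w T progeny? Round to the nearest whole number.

49

A map distance of 12.3 cM corresponds to a recombination frequency of 0.123.
The F1 is W T / w t, so w T is a recombinant gamete class with expected frequency r/2 = 0.123/2 = 0.0615.
Expected number = 0.0615 × 800 = 49.20 ≈ 49.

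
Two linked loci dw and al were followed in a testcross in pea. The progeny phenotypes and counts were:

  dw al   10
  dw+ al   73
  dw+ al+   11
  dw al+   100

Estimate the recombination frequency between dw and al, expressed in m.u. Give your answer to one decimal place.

The two most frequent classes, dw+ al (73) and dw al+ (100), are the parental types, so the F1 was dw+ al / dw al+.
The recombinant classes are dw+ al+ and dw al: 11 + 10 = 21.
Recombination frequency = 21/194 = 0.1082 ≈ 10.8%, i.e. 10.8 m.u.

10.8 m.u.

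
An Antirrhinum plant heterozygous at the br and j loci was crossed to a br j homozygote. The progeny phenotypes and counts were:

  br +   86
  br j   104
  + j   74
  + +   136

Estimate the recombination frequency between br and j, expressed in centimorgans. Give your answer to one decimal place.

The two most frequent classes, + + (136) and br j (104), are the parental types, so the F1 was + + / br j.
The recombinant classes are + j and br +: 74 + 86 = 160.
Recombination frequency = 160/400 = 0.4000 ≈ 40.0%, i.e. 40.0 centimorgans.

40.0 centimorgans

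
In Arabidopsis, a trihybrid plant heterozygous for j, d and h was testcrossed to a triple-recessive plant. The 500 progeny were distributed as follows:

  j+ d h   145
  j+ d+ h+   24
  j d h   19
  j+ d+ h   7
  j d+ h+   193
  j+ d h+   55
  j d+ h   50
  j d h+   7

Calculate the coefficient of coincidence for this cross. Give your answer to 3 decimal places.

1.032

The two most frequent reciprocal classes, j d+ h+ and j+ d h, are the parental types, so the F1 was j d+ h+ / j+ d h.
The two rarest classes, j d h+ and j+ d+ h, are the double crossovers. Comparing them with the parentals, only the d allele has switched, so d is the middle locus and the order is j – d – h.
j–d: (43 + 14)/500 = 0.1140; d–h: (105 + 14)/500 = 0.2380.
Expected DCO frequency = 0.1140 × 0.2380 ≈ 0.02713; observed = 14/500 ≈ 0.02800.
Coefficient of coincidence = 0.02800/0.02713 ≈ 1.032.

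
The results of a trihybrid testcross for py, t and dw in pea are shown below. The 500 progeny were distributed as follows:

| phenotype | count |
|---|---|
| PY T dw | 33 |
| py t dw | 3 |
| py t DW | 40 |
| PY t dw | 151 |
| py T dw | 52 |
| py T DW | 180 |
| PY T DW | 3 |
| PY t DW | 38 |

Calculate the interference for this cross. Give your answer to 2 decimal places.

The two most frequent reciprocal classes, py T DW and PY t dw, are the parental types, so the F1 was py T DW / PY t dw.
The two rarest classes, PY T DW and py t dw, are the double crossovers. Comparing them with the parentals, only the py allele has switched, so py is the middle locus and the order is dw – py – t.
dw–py: (90 + 6)/500 = 0.1920; py–t: (73 + 6)/500 = 0.1580.
Expected DCO frequency = 0.1920 × 0.1580 ≈ 0.03034; observed = 6/500 ≈ 0.01200.
Coefficient of coincidence = 0.01200/0.03034 ≈ 0.40; interference = 1 − 0.40 = 0.60.

0.60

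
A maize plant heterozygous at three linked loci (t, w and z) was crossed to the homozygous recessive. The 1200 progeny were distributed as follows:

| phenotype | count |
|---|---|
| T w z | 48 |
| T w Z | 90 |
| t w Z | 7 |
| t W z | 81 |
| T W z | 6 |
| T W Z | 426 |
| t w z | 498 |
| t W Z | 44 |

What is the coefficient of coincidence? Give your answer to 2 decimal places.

0.81

The two most frequent reciprocal classes, t w z and T W Z, are the parental types, so the F1 was t w z / T W Z.
The two rarest classes, t w Z and T W z, are the double crossovers. Comparing them with the parentals, only the z allele has switched, so z is the middle locus and the order is t – z – w.
t–z: (92 + 13)/1200 = 0.0875; z–w: (171 + 13)/1200 = 0.1533.
Expected DCO frequency = 0.0875 × 0.1533 ≈ 0.01341; observed = 13/1200 ≈ 0.01083.
Coefficient of coincidence = 0.01083/0.01341 ≈ 0.81.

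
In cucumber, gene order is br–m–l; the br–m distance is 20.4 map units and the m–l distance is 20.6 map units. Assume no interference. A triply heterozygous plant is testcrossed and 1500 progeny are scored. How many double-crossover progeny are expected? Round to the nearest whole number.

Map distances give recombination frequencies of 0.204 and 0.206 for the two intervals.
With no interference, expected double-crossover frequency = 0.204 × 0.206 = 0.04202.
Expected number = 0.04202 × 1500 = 63.04 ≈ 63.

63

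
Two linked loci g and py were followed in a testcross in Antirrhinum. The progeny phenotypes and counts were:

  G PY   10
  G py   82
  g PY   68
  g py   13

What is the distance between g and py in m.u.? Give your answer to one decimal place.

The two most frequent classes, G py (82) and g PY (68), are the parental types, so the F1 was G py / g PY.
The recombinant classes are G PY and g py: 10 + 13 = 23.
Recombination frequency = 23/173 = 0.1329 ≈ 13.3%, i.e. 13.3 m.u.

13.3 m.u.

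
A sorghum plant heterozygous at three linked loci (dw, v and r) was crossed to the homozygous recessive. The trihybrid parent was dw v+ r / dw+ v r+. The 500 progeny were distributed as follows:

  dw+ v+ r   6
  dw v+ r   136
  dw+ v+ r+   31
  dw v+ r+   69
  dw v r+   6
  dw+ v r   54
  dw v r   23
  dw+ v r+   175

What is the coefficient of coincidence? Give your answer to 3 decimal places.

0.673

The two rarest classes, dw+ v+ r and dw v r+, are the double crossovers. Comparing them with the parentals, only the dw allele has switched, so dw is the middle locus and the order is v – dw – r.
v–dw: (54 + 12)/500 = 0.1320; dw–r: (123 + 12)/500 = 0.2700.
Expected DCO frequency = 0.1320 × 0.2700 ≈ 0.03564; observed = 12/500 ≈ 0.02400.
Coefficient of coincidence = 0.02400/0.03564 ≈ 0.673.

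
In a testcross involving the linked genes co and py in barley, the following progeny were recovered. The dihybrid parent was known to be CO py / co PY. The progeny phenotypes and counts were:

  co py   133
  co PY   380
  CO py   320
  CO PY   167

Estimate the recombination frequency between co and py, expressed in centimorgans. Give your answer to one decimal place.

30.0 centimorgans

The recombinant classes are CO PY and co py: 167 + 133 = 300.
Recombination frequency = 300/1000 = 0.3000 ≈ 30.0%, i.e. 30.0 centimorgans.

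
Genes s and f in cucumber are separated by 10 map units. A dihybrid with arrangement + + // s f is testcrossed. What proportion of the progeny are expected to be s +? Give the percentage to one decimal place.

5.0%

A map distance of 10 map units corresponds to a recombination frequency of 0.100.
The F1 is + + / s f, so s + is a recombinant gamete class with expected frequency r/2 = 0.100/2 = 0.0500.
That is 0.0500 = 5.0% of the progeny.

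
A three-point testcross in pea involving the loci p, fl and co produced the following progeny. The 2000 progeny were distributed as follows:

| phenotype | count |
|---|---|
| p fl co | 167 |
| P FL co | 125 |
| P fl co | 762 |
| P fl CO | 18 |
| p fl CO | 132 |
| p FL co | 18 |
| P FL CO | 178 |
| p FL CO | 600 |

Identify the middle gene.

The two most frequent reciprocal classes, p FL CO and P fl co, are the parental types, so the F1 was p FL CO / P fl co.
The two rarest classes, p FL co and P fl CO, are the double crossovers. Comparing them with the parentals, only the co allele has switched, so co is the middle locus and the order is p – co – fl.

co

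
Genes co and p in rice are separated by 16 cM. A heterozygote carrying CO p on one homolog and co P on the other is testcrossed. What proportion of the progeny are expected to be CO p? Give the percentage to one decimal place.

42.0%

A map distance of 16 cM corresponds to a recombination frequency of 0.160.
The F1 is CO p / co P, so CO p is a parental gamete class with expected frequency (1 − r)/2 = 0.840/2 = 0.4200.
That is 0.4200 = 42.0% of the progeny.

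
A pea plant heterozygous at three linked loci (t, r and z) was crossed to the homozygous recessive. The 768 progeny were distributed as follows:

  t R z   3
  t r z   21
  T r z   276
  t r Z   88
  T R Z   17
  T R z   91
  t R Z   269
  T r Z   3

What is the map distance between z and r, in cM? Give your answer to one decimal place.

The two most frequent reciprocal classes, t R Z and T r z, are the parental types, so the F1 was t R Z / T r z.
The two rarest classes, t R z and T r Z, are the double crossovers. Comparing them with the parentals, only the z allele has switched, so z is the middle locus and the order is t – z – r.
Crossovers in the z–r interval produce the single-crossover classes t r Z and T R z (88 + 91 = 179) plus the double crossovers (6).
RF(z–r) = (179 + 6) / 768 = 185/768 = 0.2409 → 24.1 cM.

24.1 cM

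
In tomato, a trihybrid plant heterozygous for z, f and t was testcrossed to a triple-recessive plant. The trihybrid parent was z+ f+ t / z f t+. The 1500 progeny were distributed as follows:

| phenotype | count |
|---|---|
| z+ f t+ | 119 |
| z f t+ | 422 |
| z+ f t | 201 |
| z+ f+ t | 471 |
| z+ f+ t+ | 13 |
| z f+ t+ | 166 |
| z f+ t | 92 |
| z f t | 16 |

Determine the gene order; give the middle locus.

The two rarest classes, z+ f+ t+ and z f t, are the double crossovers. Comparing them with the parentals, only the t allele has switched, so t is the middle locus and the order is z – t – f.

t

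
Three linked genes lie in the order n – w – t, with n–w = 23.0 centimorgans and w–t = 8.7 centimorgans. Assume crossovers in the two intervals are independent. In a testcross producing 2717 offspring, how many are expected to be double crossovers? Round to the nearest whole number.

Map distances give recombination frequencies of 0.230 and 0.087 for the two intervals.
With no interference, expected double-crossover frequency = 0.230 × 0.087 = 0.02001.
Expected number = 0.02001 × 2717 = 54.37 ≈ 54.

54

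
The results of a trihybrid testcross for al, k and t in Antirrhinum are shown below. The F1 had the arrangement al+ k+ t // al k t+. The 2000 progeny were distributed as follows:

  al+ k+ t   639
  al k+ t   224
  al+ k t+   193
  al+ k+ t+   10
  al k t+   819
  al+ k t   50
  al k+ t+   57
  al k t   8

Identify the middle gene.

The two rarest classes, al+ k+ t+ and al k t, are the double crossovers. Comparing them with the parentals, only the t allele has switched, so t is the middle locus and the order is al – t – k.

t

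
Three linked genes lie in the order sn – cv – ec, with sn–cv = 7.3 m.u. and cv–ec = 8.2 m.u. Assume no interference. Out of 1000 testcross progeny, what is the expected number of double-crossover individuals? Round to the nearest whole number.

Map distances give recombination frequencies of 0.073 and 0.082 for the two intervals.
With no interference, expected double-crossover frequency = 0.073 × 0.082 = 0.00599.
Expected number = 0.00599 × 1000 = 5.99 ≈ 6.

6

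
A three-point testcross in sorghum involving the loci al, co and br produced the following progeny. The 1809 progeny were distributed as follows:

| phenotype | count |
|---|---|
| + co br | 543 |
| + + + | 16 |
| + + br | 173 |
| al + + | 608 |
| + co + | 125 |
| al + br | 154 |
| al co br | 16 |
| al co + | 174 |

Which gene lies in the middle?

al

The two most frequent reciprocal classes, al + + and + co br, are the parental types, so the F1 was al + + / + co br.
The two rarest classes, + + + and al co br, are the double crossovers. Comparing them with the parentals, only the al allele has switched, so al is the middle locus and the order is co – al – br.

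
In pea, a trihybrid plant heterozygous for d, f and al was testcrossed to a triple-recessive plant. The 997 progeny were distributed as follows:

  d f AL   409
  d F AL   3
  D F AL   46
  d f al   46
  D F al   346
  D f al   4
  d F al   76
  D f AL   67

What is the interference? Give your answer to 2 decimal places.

0.53

The two most frequent reciprocal classes, D F al and d f AL, are the parental types, so the F1 was D F al / d f AL.
The two rarest classes, D f al and d F AL, are the double crossovers. Comparing them with the parentals, only the f allele has switched, so f is the middle locus and the order is al – f – d.
al–f: (92 + 7)/997 = 0.0993; f–d: (143 + 7)/997 = 0.1505.
Expected DCO frequency = 0.0993 × 0.1505 ≈ 0.01494; observed = 7/997 ≈ 0.00702.
Coefficient of coincidence = 0.00702/0.01494 ≈ 0.47; interference = 1 − 0.47 = 0.53.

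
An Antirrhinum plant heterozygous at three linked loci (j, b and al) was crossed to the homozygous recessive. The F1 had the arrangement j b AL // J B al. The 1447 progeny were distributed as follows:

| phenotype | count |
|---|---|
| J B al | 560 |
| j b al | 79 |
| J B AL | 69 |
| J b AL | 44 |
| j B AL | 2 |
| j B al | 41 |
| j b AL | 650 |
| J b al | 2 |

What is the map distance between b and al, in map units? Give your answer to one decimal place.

The two rarest classes, j B AL and J b al, are the double crossovers. Comparing them with the parentals, only the b allele has switched, so b is the middle locus and the order is j – b – al.
Crossovers in the b–al interval produce the single-crossover classes j b al and J B AL (79 + 69 = 148) plus the double crossovers (4).
RF(b–al) = (148 + 4) / 1447 = 152/1447 = 0.1050 → 10.5 map units.

10.5 map units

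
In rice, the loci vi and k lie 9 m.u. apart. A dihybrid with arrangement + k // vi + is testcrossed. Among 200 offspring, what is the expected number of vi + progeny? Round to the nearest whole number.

91

A map distance of 9 m.u. corresponds to a recombination frequency of 0.090.
The F1 is + k / vi +, so vi + is a parental gamete class with expected frequency (1 − r)/2 = 0.910/2 = 0.4550.
Expected number = 0.4550 × 200 = 91.00 ≈ 91.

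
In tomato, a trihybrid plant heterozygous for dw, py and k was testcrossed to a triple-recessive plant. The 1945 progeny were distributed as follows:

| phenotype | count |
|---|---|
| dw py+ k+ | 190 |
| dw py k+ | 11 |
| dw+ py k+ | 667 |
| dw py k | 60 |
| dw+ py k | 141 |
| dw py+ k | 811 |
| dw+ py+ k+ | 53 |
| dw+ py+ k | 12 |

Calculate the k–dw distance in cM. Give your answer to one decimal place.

18.2 cM

The two most frequent reciprocal classes, dw+ py k+ and dw py+ k, are the parental types, so the F1 was dw+ py k+ / dw py+ k.
The two rarest classes, dw py k+ and dw+ py+ k, are the double crossovers. Comparing them with the parentals, only the dw allele has switched, so dw is the middle locus and the order is py – dw – k.
Crossovers in the dw–k interval produce the single-crossover classes dw+ py k and dw py+ k+ (141 + 190 = 331) plus the double crossovers (23).
RF(dw–k) = (331 + 23) / 1945 = 354/1945 = 0.1820 → 18.2 cM.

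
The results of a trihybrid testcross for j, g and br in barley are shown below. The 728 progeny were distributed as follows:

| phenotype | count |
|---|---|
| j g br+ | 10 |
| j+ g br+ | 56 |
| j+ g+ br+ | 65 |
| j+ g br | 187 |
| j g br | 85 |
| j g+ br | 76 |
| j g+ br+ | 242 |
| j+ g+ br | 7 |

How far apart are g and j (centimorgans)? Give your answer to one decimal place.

The two most frequent reciprocal classes, j g+ br+ and j+ g br, are the parental types, so the F1 was j g+ br+ / j+ g br.
The two rarest classes, j g br+ and j+ g+ br, are the double crossovers. Comparing them with the parentals, only the g allele has switched, so g is the middle locus and the order is j – g – br.
Crossovers in the j–g interval produce the single-crossover classes j+ g+ br+ and j g br (65 + 85 = 150) plus the double crossovers (17).
RF(j–g) = (150 + 17) / 728 = 167/728 = 0.2294 → 22.9 centimorgans.

22.9 centimorgans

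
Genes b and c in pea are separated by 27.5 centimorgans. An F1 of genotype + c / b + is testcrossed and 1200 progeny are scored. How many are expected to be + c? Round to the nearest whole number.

435

A map distance of 27.5 centimorgans corresponds to a recombination frequency of 0.275.
The F1 is + c / b +, so + c is a parental gamete class with expected frequency (1 − r)/2 = 0.725/2 = 0.3625.
Expected number = 0.3625 × 1200 = 435.00 ≈ 435.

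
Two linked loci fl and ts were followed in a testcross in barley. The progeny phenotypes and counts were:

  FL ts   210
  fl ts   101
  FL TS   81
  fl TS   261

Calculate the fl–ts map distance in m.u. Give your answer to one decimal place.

27.9 m.u.

The two most frequent classes, FL ts (210) and fl TS (261), are the parental types, so the F1 was FL ts / fl TS.
The recombinant classes are FL TS and fl ts: 81 + 101 = 182.
Recombination frequency = 182/653 = 0.2787 ≈ 27.9%, i.e. 27.9 m.u.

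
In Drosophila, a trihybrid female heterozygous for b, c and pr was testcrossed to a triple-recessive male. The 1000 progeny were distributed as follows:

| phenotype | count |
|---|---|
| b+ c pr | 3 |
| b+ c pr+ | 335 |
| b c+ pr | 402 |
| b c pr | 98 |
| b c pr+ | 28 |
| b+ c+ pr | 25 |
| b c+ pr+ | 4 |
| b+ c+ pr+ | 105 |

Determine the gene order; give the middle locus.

The two most frequent reciprocal classes, b c+ pr and b+ c pr+, are the parental types, so the F1 was b c+ pr / b+ c pr+.
The two rarest classes, b c+ pr+ and b+ c pr, are the double crossovers. Comparing them with the parentals, only the pr allele has switched, so pr is the middle locus and the order is b – pr – c.

pr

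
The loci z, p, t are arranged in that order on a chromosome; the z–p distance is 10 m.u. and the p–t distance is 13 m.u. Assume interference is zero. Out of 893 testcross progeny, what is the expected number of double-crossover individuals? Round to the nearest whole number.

12

Map distances give recombination frequencies of 0.100 and 0.130 for the two intervals.
With no interference, expected double-crossover frequency = 0.100 × 0.130 = 0.01300.
Expected number = 0.01300 × 893 = 11.61 ≈ 12.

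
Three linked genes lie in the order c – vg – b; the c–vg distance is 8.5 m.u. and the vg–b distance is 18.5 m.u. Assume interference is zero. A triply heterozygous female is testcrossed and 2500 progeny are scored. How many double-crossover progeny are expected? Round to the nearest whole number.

Map distances give recombination frequencies of 0.085 and 0.185 for the two intervals.
With no interference, expected double-crossover frequency = 0.085 × 0.185 = 0.01572.
Expected number = 0.01572 × 2500 = 39.31 ≈ 39.

39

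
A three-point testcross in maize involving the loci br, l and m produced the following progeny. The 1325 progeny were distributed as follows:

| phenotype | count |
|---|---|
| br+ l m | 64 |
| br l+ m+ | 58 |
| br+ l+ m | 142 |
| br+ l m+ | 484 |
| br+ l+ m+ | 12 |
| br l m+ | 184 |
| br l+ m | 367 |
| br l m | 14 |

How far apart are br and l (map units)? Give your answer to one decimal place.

The two most frequent reciprocal classes, br+ l m+ and br l+ m, are the parental types, so the F1 was br+ l m+ / br l+ m.
The two rarest classes, br+ l+ m+ and br l m, are the double crossovers. Comparing them with the parentals, only the l allele has switched, so l is the middle locus and the order is m – l – br.
Crossovers in the l–br interval produce the single-crossover classes br l m+ and br+ l+ m (184 + 142 = 326) plus the double crossovers (26).
RF(l–br) = (326 + 26) / 1325 = 352/1325 = 0.2657 → 26.6 map units.

26.6 map units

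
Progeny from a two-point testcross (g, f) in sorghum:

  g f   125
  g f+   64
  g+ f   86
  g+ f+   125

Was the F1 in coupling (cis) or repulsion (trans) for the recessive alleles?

The two most frequent classes are g+ f+ (125) and g f (125); these are the parental (non-recombinant) types.
So the F1 carried g+ f+ on one chromosome and g f on the other — the recessive alleles are on the same chromosome (cis / coupling).

cis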